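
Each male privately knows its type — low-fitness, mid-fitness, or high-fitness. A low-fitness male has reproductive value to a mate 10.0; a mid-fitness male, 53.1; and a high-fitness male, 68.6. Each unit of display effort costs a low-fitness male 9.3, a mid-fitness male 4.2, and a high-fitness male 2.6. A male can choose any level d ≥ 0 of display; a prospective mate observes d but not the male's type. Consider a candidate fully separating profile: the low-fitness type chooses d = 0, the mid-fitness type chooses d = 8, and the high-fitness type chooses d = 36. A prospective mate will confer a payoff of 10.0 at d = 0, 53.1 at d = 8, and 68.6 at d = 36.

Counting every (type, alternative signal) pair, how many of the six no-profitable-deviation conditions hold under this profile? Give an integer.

Mid-fitness (own payoff 53.1 − 4.2×8 = 19.5): to d=0 gives 10.0 → no gain ✓; to d=36 gives 68.6 − 4.2×36 = -82.6 → no gain ✓.
High-fitness (own payoff 68.6 − 2.6×36 = -25): to d=0 gives 10.0 → profitable ✗; to d=8 gives 53.1 − 2.6×8 = 32.3 → profitable ✗.
Low-fitness (own payoff 10.0): to d=8 gives 53.1 − 9.3×8 = -21.3 → no gain ✓; to d=36 gives 68.6 − 9.3×36 = -266.2 → no gain ✓.
4 of the 6 constraints hold; not an equilibrium.

4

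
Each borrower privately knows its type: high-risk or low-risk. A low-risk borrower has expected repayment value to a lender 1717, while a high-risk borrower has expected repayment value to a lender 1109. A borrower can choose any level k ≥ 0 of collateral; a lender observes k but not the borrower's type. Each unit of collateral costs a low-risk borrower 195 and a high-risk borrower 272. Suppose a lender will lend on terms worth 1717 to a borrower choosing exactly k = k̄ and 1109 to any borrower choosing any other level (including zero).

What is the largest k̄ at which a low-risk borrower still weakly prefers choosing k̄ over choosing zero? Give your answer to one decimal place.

Choosing k̄ yields the low-risk type 1717 − 195·k̄; choosing zero yields 1109.
The low-risk type is indifferent at 1717 − 195·k̄ = 1109, i.e. k̄ = (1717 − 1109) / 195 ≈ 3.1.
For any k̄ above 3.1 the low-risk type would rather pool at zero, so separation collapses.

3.1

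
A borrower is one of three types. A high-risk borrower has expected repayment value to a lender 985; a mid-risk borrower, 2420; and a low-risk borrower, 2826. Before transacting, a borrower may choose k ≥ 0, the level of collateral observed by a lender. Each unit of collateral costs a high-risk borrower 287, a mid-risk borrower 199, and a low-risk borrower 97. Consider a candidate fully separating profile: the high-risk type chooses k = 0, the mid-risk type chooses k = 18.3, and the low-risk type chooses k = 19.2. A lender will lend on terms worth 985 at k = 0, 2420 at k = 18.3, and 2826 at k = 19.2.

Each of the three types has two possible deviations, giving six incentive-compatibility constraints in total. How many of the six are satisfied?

High-risk (own payoff 985): to k=18.3 gives 2420 − 287×18.3 = -2832.1 → no gain ✓; to k=19.2 gives 2826 − 287×19.2 = -2684.4 → no gain ✓.
Low-risk (own payoff 2826 − 97×19.2 = 963.6): to k=0 gives 985 → profitable ✗; to k=18.3 gives 2420 − 97×18.3 = 644.9 → no gain ✓.
Mid-risk (own payoff 2420 − 199×18.3 = -1221.7): to k=0 gives 985 → profitable ✗; to k=19.2 gives 2826 − 199×19.2 = -994.8 → profitable ✗.
3 of the 6 constraints hold; not an equilibrium.

3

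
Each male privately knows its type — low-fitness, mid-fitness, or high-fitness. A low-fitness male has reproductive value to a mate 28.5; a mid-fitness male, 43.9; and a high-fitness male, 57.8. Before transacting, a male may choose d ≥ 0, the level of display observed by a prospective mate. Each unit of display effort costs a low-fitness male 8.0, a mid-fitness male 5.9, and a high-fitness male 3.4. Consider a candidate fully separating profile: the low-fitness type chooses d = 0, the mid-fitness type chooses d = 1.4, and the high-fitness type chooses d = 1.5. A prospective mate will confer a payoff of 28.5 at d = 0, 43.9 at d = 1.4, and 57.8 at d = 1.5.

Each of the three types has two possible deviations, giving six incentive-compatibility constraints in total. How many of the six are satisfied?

Low-fitness (own payoff 28.5): to d=1.4 gives 43.9 − 8.0×1.4 = 32.7 → profitable ✗; to d=1.5 gives 57.8 − 8.0×1.5 = 45.8 → profitable ✗.
High-fitness (own payoff 57.8 − 3.4×1.5 = 52.7): to d=0 gives 28.5 → no gain ✓; to d=1.4 gives 43.9 − 3.4×1.4 = 39.14 → no gain ✓.
Mid-fitness (own payoff 43.9 − 5.9×1.4 = 35.64): to d=0 gives 28.5 → no gain ✓; to d=1.5 gives 57.8 − 5.9×1.5 = 48.95 → profitable ✗.
3 of the 6 constraints hold; not an equilibrium.

3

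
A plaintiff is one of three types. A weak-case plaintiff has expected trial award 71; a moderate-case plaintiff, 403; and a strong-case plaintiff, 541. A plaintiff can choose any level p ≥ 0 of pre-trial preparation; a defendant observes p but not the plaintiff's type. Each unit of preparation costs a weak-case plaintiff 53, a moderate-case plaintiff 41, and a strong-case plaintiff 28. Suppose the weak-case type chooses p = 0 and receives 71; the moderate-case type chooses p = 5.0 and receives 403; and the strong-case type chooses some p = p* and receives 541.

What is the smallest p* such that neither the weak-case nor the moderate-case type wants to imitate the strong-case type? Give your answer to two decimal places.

8.87

Weak-case type (on-path payoff 71) won't mimic when 71 ≥ 541 − 53·p*, i.e. p* ≥ 8.87.
Moderate-case type (on-path payoff 403 − 41×5.0 = 198) won't mimic when 198 ≥ 541 − 41·p*, i.e. p* ≥ 8.37.
Both must hold, so p* = max(8.87, 8.37) = 8.87. The weak-case type's constraint binds.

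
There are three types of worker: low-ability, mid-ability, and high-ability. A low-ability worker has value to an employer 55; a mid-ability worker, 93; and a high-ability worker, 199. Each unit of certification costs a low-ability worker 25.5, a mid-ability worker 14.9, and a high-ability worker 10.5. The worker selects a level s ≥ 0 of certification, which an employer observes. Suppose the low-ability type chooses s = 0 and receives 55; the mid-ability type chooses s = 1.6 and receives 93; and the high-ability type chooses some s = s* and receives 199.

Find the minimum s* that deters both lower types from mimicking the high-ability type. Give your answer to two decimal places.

Mid-ability type (on-path payoff 93 − 14.9×1.6 = 69.16) won't mimic when 69.16 ≥ 199 − 14.9·s*, i.e. s* ≥ 8.71.
Low-ability type (on-path payoff 55) won't mimic when 55 ≥ 199 − 25.5·s*, i.e. s* ≥ 5.65.
Both must hold, so s* = max(5.65, 8.71) = 8.71. The mid-ability type's constraint binds.

8.71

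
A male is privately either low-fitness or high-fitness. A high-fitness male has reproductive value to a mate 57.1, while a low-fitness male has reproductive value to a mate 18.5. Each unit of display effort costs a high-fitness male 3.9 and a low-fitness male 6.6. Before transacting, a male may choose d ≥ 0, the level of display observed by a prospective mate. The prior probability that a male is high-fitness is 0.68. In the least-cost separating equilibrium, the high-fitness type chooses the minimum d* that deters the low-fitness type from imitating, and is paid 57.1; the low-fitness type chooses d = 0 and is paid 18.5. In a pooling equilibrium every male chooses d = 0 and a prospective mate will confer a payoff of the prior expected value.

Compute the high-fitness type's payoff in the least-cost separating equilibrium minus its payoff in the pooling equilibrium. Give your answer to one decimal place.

-10.5

Least-cost separating signal: d* solves 18.5 = 57.1 − 6.6·d*, so d* = (57.1 − 18.5)/6.6 ≈ 5.8485.
High-fitness type's separating payoff: 57.1 − 3.9 × d* = 57.1 − 3.9 × (57.1 − 18.5)/6.6 = 57.1 − 150.54/6.6 ≈ 34.291.
Pooling payoff: 0.68 × 57.1 + 0.32 × 18.5 = 44.748.
Difference: 34.291 − 44.748 = -10.457, i.e. -10.5 to one decimal place.
The high-fitness type would prefer the pooling outcome.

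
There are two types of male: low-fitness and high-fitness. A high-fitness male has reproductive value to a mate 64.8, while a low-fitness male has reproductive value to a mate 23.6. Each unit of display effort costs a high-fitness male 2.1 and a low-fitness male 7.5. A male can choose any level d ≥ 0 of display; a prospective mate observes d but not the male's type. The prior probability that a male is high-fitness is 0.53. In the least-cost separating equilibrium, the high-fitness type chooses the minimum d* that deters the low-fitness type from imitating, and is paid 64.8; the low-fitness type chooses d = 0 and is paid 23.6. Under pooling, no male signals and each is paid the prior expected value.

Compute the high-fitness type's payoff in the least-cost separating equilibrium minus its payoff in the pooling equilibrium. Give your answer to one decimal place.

7.8

Least-cost separating signal: d* solves 23.6 = 64.8 − 7.5·d*, so d* = (64.8 − 23.6)/7.5 ≈ 5.4933.
High-fitness type's separating payoff: 64.8 − 2.1 × d* = 64.8 − 2.1 × (64.8 − 23.6)/7.5 = 64.8 − 86.52/7.5 = 53.264.
Pooling payoff: 0.53 × 64.8 + 0.47 × 23.6 = 45.436.
Difference: 53.264 − 45.436 = 7.828, i.e. 7.8 to one decimal place.
The high-fitness type prefers to separate.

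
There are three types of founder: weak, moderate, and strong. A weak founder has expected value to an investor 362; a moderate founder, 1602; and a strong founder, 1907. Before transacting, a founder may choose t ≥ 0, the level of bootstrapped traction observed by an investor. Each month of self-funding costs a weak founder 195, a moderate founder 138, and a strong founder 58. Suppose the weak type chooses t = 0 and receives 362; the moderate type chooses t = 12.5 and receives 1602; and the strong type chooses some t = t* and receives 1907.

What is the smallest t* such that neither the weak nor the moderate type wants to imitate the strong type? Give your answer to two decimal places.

14.71

Moderate type (on-path payoff 1602 − 138×12.5 = -123) won't mimic when -123 ≥ 1907 − 138·t*, i.e. t* ≥ 14.71.
Weak type (on-path payoff 362) won't mimic when 362 ≥ 1907 − 195·t*, i.e. t* ≥ 7.92.
Both must hold, so t* = max(7.92, 14.71) = 14.71. The moderate type's constraint binds.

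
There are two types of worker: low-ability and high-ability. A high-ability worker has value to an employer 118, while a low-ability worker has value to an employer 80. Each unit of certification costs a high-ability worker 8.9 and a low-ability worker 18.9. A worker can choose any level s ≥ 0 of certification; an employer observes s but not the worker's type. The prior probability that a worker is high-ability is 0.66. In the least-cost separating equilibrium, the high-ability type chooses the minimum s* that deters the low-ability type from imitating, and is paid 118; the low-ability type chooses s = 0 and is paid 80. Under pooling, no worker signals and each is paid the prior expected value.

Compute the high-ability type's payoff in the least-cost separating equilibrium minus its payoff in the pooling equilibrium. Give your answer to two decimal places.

-4.97

Least-cost separating signal: s* solves 80 = 118 − 18.9·s*, so s* = (118 − 80)/18.9 ≈ 2.0106.
High-ability type's separating payoff: 118 − 8.9 × s* = 118 − 8.9 × (118 − 80)/18.9 = 118 − 338.2/18.9 ≈ 100.1058.
Pooling payoff: 0.66 × 118 + 0.34 × 80 = 105.08.
Difference: 100.1058 − 105.08 = -4.9742, i.e. -4.97 to two decimal places.
The high-ability type would prefer the pooling outcome.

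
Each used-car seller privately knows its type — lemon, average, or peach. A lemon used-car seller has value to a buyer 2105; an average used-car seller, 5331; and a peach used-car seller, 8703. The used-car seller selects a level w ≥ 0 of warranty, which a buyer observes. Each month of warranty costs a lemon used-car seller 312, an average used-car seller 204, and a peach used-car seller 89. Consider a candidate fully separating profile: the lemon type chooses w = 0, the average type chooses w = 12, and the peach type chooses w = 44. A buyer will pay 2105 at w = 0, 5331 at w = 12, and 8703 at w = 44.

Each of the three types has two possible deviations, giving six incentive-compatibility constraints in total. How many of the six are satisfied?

6

Peach (own payoff 8703 − 89×44 = 4787): to w=0 gives 2105 → no gain ✓; to w=12 gives 5331 − 89×12 = 4263 → no gain ✓.
Average (own payoff 5331 − 204×12 = 2883): to w=0 gives 2105 → no gain ✓; to w=44 gives 8703 − 204×44 = -273 → no gain ✓.
Lemon (own payoff 2105): to w=12 gives 5331 − 312×12 = 1587 → no gain ✓; to w=44 gives 8703 − 312×44 = -5025 → no gain ✓.
6 of the 6 constraints hold; this profile is a separating equilibrium.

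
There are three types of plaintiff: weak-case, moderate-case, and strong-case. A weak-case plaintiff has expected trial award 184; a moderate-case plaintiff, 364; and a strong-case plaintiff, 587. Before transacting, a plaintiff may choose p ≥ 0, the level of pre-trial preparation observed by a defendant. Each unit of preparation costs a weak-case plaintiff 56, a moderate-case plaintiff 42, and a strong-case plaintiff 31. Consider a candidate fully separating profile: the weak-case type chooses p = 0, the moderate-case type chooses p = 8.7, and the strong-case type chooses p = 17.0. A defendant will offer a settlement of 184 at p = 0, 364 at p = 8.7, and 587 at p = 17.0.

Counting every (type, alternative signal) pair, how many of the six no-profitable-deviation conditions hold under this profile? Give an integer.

3

Weak-case (own payoff 184): to p=8.7 gives 364 − 56×8.7 = -123.2 → no gain ✓; to p=17.0 gives 587 − 56×17.0 = -365 → no gain ✓.
Moderate-case (own payoff 364 − 42×8.7 = -1.4): to p=0 gives 184 → profitable ✗; to p=17.0 gives 587 − 42×17.0 = -127 → no gain ✓.
Strong-case (own payoff 587 − 31×17.0 = 60): to p=0 gives 184 → profitable ✗; to p=8.7 gives 364 − 31×8.7 = 94.3 → profitable ✗.
3 of the 6 constraints hold; not an equilibrium.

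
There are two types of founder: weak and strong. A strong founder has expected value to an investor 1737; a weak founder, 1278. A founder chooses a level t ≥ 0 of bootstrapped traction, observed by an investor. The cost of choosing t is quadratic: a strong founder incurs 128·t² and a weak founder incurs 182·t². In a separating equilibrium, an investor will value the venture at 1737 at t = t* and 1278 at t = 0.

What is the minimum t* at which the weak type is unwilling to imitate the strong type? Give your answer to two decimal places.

1.59

The weak type at t = 0 receives 1278; imitating at t* yields 1737 − 182·t*².
Indifference: 1278 = 1737 − 182·t*², so t*² = (1737 − 1278) / 182 ≈ 2.5220.
t* = √2.5220 ≈ 1.59.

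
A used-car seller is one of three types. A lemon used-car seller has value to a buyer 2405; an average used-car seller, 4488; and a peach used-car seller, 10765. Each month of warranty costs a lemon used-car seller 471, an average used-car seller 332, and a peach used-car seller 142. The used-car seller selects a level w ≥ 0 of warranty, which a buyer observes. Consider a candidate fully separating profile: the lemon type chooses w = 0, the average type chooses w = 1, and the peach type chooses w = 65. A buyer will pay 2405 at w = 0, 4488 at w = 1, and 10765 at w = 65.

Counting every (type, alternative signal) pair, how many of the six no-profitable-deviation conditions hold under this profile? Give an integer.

Average (own payoff 4488 − 332×1 = 4156): to w=0 gives 2405 → no gain ✓; to w=65 gives 10765 − 332×65 = -10815 → no gain ✓.
Lemon (own payoff 2405): to w=1 gives 4488 − 471×1 = 4017 → profitable ✗; to w=65 gives 10765 − 471×65 = -19850 → no gain ✓.
Peach (own payoff 10765 − 142×65 = 1535): to w=0 gives 2405 → profitable ✗; to w=1 gives 4488 − 142×1 = 4346 → profitable ✗.
3 of the 6 constraints hold; not an equilibrium.

3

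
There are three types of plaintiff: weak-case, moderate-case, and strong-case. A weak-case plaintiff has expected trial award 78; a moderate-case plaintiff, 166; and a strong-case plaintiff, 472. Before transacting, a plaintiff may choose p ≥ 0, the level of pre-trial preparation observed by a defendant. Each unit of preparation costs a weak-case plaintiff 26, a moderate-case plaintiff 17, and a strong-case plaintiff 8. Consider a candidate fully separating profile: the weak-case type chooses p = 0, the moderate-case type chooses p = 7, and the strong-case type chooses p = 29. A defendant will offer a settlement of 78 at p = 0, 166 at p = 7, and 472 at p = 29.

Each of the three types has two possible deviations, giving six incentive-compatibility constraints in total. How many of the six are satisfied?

Strong-case (own payoff 472 − 8×29 = 240): to p=0 gives 78 → no gain ✓; to p=7 gives 166 − 8×7 = 110 → no gain ✓.
Weak-case (own payoff 78): to p=7 gives 166 − 26×7 = -16 → no gain ✓; to p=29 gives 472 − 26×29 = -282 → no gain ✓.
Moderate-case (own payoff 166 − 17×7 = 47): to p=0 gives 78 → profitable ✗; to p=29 gives 472 − 17×29 = -21 → no gain ✓.
5 of the 6 constraints hold; not an equilibrium.

5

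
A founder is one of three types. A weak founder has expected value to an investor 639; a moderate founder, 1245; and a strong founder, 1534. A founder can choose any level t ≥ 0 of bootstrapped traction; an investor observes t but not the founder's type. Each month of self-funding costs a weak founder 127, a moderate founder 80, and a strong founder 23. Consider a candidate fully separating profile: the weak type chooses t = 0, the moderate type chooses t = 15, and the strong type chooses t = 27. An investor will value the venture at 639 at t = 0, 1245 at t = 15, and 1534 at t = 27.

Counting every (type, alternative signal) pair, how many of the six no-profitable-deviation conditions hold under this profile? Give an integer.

Moderate (own payoff 1245 − 80×15 = 45): to t=0 gives 639 → profitable ✗; to t=27 gives 1534 − 80×27 = -626 → no gain ✓.
Weak (own payoff 639): to t=15 gives 1245 − 127×15 = -660 → no gain ✓; to t=27 gives 1534 − 127×27 = -1895 → no gain ✓.
Strong (own payoff 1534 − 23×27 = 913): to t=0 gives 639 → no gain ✓; to t=15 gives 1245 − 23×15 = 900 → no gain ✓.
5 of the 6 constraints hold; not an equilibrium.

5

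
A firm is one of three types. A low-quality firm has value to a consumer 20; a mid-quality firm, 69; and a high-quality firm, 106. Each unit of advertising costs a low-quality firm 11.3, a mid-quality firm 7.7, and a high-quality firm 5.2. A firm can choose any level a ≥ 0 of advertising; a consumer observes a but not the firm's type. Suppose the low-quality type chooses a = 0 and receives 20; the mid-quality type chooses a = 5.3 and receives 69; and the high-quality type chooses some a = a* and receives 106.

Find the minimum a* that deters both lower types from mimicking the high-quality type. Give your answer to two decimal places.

10.11

Low-quality type (on-path payoff 20) won't mimic when 20 ≥ 106 − 11.3·a*, i.e. a* ≥ 7.61.
Mid-quality type (on-path payoff 69 − 7.7×5.3 = 28.19) won't mimic when 28.19 ≥ 106 − 7.7·a*, i.e. a* ≥ 10.11.
Both must hold, so a* = max(7.61, 10.11) = 10.11. The mid-quality type's constraint binds.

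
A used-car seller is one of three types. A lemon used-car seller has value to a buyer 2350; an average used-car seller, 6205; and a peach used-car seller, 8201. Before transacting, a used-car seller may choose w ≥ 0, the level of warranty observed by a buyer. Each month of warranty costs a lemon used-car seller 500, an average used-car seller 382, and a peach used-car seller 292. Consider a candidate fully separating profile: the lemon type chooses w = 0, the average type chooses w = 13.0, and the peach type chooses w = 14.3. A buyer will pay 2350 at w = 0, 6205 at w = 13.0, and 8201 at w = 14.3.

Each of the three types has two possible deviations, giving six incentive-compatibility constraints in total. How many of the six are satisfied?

Lemon (own payoff 2350): to w=13.0 gives 6205 − 500×13.0 = -295 → no gain ✓; to w=14.3 gives 8201 − 500×14.3 = 1051 → no gain ✓.
Peach (own payoff 8201 − 292×14.3 = 4025.4): to w=0 gives 2350 → no gain ✓; to w=13.0 gives 6205 − 292×13.0 = 2409 → no gain ✓.
Average (own payoff 6205 − 382×13.0 = 1239): to w=0 gives 2350 → profitable ✗; to w=14.3 gives 8201 − 382×14.3 = 2738.4 → profitable ✗.
4 of the 6 constraints hold; not an equilibrium.

4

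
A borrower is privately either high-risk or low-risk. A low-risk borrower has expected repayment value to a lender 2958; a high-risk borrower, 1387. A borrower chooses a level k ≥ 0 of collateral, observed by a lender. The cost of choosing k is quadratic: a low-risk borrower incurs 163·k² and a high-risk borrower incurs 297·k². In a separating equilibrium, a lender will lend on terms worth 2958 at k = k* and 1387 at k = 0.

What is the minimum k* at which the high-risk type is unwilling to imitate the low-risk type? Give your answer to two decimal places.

The high-risk type at k = 0 receives 1387; imitating at k* yields 2958 − 297·k*².
Indifference: 1387 = 2958 − 297·k*², so k*² = (2958 − 1387) / 297 ≈ 5.2896.
k* = √5.2896 ≈ 2.30.

2.30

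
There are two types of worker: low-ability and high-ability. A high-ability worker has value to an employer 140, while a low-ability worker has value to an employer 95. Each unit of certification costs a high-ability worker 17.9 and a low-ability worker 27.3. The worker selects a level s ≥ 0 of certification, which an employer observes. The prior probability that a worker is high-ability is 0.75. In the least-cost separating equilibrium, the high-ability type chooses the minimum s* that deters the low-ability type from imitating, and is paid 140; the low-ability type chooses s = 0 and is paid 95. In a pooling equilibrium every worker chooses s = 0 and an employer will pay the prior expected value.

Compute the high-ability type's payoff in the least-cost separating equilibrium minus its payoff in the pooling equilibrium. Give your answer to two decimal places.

Least-cost separating signal: s* solves 95 = 140 − 27.3·s*, so s* = (140 − 95)/27.3 ≈ 1.6484.
High-ability type's separating payoff: 140 − 17.9 × s* = 140 − 17.9 × (140 − 95)/27.3 = 140 − 805.5/27.3 ≈ 110.4945.
Pooling payoff: 0.75 × 140 + 0.25 × 95 = 128.75.
Difference: 110.4945 − 128.75 = -18.2555, i.e. -18.26 to two decimal places.
The high-ability type would prefer the pooling outcome.

-18.26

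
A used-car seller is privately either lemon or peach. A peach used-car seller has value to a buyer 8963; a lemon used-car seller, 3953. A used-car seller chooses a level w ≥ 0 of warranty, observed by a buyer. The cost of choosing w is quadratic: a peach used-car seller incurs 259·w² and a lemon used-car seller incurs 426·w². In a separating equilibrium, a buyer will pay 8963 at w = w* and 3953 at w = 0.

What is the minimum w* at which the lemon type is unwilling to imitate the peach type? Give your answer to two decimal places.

3.43

The lemon type at w = 0 receives 3953; imitating at w* yields 8963 − 426·w*².
Indifference: 3953 = 8963 − 426·w*², so w*² = (8963 − 3953) / 426 ≈ 11.7606.
w* = √11.7606 ≈ 3.43.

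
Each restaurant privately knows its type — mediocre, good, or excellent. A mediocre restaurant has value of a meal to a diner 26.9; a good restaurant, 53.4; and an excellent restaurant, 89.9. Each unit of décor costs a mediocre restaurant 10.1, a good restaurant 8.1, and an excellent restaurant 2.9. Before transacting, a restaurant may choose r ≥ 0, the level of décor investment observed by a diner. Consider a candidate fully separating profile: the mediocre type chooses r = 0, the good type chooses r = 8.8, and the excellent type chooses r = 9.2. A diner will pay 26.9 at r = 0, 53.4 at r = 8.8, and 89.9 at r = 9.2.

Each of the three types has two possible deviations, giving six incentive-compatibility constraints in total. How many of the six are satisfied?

4

Excellent (own payoff 89.9 − 2.9×9.2 = 63.22): to r=0 gives 26.9 → no gain ✓; to r=8.8 gives 53.4 − 2.9×8.8 = 27.88 → no gain ✓.
Mediocre (own payoff 26.9): to r=8.8 gives 53.4 − 10.1×8.8 = -35.48 → no gain ✓; to r=9.2 gives 89.9 − 10.1×9.2 = -3.02 → no gain ✓.
Good (own payoff 53.4 − 8.1×8.8 = -17.88): to r=0 gives 26.9 → profitable ✗; to r=9.2 gives 89.9 − 8.1×9.2 = 15.38 → profitable ✗.
4 of the 6 constraints hold; not an equilibrium.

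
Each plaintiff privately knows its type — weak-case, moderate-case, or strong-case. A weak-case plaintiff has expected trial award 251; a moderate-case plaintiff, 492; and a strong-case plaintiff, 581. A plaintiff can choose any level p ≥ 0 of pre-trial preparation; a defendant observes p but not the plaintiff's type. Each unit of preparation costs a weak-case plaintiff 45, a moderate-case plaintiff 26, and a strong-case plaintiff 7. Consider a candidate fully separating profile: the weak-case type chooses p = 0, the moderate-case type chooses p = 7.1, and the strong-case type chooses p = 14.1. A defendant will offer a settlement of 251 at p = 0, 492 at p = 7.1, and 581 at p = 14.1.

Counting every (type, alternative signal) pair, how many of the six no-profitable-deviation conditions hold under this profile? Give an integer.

6

Weak-case (own payoff 251): to p=7.1 gives 492 − 45×7.1 = 172.5 → no gain ✓; to p=14.1 gives 581 − 45×14.1 = -53.5 → no gain ✓.
Strong-case (own payoff 581 − 7×14.1 = 482.3): to p=0 gives 251 → no gain ✓; to p=7.1 gives 492 − 7×7.1 = 442.3 → no gain ✓.
Moderate-case (own payoff 492 − 26×7.1 = 307.4): to p=0 gives 251 → no gain ✓; to p=14.1 gives 581 − 26×14.1 = 214.4 → no gain ✓.
6 of the 6 constraints hold; this profile is a separating equilibrium.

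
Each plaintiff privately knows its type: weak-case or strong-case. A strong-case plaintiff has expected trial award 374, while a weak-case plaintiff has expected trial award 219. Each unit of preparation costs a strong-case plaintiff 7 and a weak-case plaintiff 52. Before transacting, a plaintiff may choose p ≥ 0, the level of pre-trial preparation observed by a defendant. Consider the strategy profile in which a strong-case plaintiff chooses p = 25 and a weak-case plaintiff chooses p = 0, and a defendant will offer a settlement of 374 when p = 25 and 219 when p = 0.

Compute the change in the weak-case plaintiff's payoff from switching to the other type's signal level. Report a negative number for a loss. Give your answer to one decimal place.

Playing p = 0 the weak-case plaintiff receives 219.
Deviating to p = 25 brings payment 374 at cost 52 × 25 = 1300, netting -926.
Gain from deviating: -926 − 219 = -1145.0.
The gain is negative, so the weak-case type's incentive-compatibility constraint is satisfied.

-1145.0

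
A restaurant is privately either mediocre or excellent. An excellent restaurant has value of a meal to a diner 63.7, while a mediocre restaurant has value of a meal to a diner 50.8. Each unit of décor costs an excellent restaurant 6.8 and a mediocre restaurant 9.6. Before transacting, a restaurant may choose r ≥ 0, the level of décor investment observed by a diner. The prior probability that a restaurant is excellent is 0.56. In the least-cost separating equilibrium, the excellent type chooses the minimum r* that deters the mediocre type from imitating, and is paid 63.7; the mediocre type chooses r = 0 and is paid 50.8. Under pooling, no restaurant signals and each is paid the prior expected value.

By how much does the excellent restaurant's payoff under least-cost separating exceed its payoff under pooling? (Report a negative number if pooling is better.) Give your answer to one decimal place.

-3.5

Least-cost separating signal: r* solves 50.8 = 63.7 − 9.6·r*, so r* = (63.7 − 50.8)/9.6 ≈ 1.3438.
Excellent type's separating payoff: 63.7 − 6.8 × r* = 63.7 − 6.8 × (63.7 − 50.8)/9.6 = 63.7 − 87.72/9.6 ≈ 54.563.
Pooling payoff: 0.56 × 63.7 + 0.44 × 50.8 = 58.024.
Difference: 54.563 − 58.024 = -3.461, i.e. -3.5 to one decimal place.
The excellent type would prefer the pooling outcome.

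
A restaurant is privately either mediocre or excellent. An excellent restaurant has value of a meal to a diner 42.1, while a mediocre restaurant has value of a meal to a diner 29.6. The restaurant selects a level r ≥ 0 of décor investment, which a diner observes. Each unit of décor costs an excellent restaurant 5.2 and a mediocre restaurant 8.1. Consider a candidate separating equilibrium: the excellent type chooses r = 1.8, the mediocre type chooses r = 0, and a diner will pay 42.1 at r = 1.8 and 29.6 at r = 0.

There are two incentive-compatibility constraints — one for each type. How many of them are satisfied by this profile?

2

Excellent type: signal → 42.1 − 5.2 × 1.8 = 32.74; deviate to 0 → 29.6. IC holds (32.74 ≥ 29.6).
Mediocre type: stay at 0 → 29.6; mimic → 42.1 − 8.1 × 1.8 = 27.52. IC holds (29.6 ≥ 27.52).
2 of 2 constraints hold, so this is a separating equilibrium.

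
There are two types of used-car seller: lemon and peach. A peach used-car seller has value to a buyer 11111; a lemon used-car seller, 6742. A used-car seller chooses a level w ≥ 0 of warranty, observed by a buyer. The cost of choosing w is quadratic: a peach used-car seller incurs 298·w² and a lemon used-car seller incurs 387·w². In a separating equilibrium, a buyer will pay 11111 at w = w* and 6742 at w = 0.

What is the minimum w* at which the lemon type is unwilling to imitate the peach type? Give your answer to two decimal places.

The lemon type at w = 0 receives 6742; imitating at w* yields 11111 − 387·w*².
Indifference: 6742 = 11111 − 387·w*², so w*² = (11111 − 6742) / 387 ≈ 11.2894.
w* = √11.2894 ≈ 3.36.

3.36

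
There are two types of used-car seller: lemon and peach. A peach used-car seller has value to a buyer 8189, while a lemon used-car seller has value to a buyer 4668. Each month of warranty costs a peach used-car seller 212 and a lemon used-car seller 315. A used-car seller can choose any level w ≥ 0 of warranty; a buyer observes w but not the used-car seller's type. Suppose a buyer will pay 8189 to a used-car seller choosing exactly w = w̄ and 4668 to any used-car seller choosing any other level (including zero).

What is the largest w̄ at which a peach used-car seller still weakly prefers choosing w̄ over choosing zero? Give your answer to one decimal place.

16.6

Choosing w̄ yields the peach type 8189 − 212·w̄; choosing zero yields 4668.
The peach type is indifferent at 8189 − 212·w̄ = 4668, i.e. w̄ = (8189 − 4668) / 212 ≈ 16.6.
For any w̄ above 16.6 the peach type would rather pool at zero, so separation collapses.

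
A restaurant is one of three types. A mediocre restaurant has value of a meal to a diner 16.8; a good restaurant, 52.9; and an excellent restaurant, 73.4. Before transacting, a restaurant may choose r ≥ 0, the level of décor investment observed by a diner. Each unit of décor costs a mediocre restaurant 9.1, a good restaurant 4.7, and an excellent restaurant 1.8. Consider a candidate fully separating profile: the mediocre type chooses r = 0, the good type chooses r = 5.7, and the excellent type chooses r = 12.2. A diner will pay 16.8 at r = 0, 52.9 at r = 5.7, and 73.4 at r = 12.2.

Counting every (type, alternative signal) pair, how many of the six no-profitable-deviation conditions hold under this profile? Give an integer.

Mediocre (own payoff 16.8): to r=5.7 gives 52.9 − 9.1×5.7 = 1.03 → no gain ✓; to r=12.2 gives 73.4 − 9.1×12.2 = -37.62 → no gain ✓.
Good (own payoff 52.9 − 4.7×5.7 = 26.11): to r=0 gives 16.8 → no gain ✓; to r=12.2 gives 73.4 − 4.7×12.2 = 16.06 → no gain ✓.
Excellent (own payoff 73.4 − 1.8×12.2 = 51.44): to r=0 gives 16.8 → no gain ✓; to r=5.7 gives 52.9 − 1.8×5.7 = 42.64 → no gain ✓.
6 of the 6 constraints hold; this profile is a separating equilibrium.

6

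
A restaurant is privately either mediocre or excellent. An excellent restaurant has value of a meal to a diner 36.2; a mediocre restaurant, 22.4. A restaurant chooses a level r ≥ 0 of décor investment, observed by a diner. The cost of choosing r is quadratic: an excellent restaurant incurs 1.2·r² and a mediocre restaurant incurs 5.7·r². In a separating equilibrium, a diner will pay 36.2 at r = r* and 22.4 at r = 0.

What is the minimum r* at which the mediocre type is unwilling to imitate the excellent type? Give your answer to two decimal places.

1.56

The mediocre type at r = 0 receives 22.4; imitating at r* yields 36.2 − 5.7·r*².
Indifference: 22.4 = 36.2 − 5.7·r*², so r*² = (36.2 − 22.4) / 5.7 ≈ 2.4211.
r* = √2.4211 ≈ 1.56.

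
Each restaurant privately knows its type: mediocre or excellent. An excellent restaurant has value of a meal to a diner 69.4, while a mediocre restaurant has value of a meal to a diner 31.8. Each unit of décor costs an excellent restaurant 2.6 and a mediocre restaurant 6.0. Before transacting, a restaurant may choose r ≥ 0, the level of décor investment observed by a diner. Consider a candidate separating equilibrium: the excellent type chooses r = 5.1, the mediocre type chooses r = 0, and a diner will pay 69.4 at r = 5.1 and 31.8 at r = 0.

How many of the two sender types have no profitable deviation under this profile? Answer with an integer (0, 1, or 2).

Mediocre type: stay at 0 → 31.8; mimic → 69.4 − 6.0 × 5.1 = 38.8. IC fails (31.8 < 38.8).
Excellent type: signal → 69.4 − 2.6 × 5.1 = 56.14; deviate to 0 → 31.8. IC holds (56.14 ≥ 31.8).
1 of 2 constraints hold, so this profile is not an equilibrium.

1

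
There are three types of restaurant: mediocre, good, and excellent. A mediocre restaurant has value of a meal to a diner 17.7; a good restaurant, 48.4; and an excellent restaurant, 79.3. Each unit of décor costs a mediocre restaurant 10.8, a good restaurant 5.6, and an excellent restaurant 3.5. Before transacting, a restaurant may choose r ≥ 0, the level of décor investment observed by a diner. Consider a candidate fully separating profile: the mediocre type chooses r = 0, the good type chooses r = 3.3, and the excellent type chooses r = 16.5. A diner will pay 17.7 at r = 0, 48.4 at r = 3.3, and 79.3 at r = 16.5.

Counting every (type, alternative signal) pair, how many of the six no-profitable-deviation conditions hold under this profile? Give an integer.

Mediocre (own payoff 17.7): to r=3.3 gives 48.4 − 10.8×3.3 = 12.76 → no gain ✓; to r=16.5 gives 79.3 − 10.8×16.5 = -98.9 → no gain ✓.
Good (own payoff 48.4 − 5.6×3.3 = 29.92): to r=0 gives 17.7 → no gain ✓; to r=16.5 gives 79.3 − 5.6×16.5 = -13.1 → no gain ✓.
Excellent (own payoff 79.3 − 3.5×16.5 = 21.55): to r=0 gives 17.7 → no gain ✓; to r=3.3 gives 48.4 − 3.5×3.3 = 36.85 → profitable ✗.
5 of the 6 constraints hold; not an equilibrium.

5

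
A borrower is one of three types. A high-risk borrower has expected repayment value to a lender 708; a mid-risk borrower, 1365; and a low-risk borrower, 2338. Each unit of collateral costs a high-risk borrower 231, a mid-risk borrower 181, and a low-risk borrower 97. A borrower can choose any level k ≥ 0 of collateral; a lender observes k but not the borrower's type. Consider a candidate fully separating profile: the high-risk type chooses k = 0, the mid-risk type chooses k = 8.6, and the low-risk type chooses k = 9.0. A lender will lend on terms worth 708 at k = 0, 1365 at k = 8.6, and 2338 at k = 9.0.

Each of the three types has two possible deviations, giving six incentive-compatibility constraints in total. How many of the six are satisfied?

4

Mid-risk (own payoff 1365 − 181×8.6 = -191.6): to k=0 gives 708 → profitable ✗; to k=9.0 gives 2338 − 181×9.0 = 709 → profitable ✗.
Low-risk (own payoff 2338 − 97×9.0 = 1465): to k=0 gives 708 → no gain ✓; to k=8.6 gives 1365 − 97×8.6 = 530.8 → no gain ✓.
High-risk (own payoff 708): to k=8.6 gives 1365 − 231×8.6 = -621.6 → no gain ✓; to k=9.0 gives 2338 − 231×9.0 = 259 → no gain ✓.
4 of the 6 constraints hold; not an equilibrium.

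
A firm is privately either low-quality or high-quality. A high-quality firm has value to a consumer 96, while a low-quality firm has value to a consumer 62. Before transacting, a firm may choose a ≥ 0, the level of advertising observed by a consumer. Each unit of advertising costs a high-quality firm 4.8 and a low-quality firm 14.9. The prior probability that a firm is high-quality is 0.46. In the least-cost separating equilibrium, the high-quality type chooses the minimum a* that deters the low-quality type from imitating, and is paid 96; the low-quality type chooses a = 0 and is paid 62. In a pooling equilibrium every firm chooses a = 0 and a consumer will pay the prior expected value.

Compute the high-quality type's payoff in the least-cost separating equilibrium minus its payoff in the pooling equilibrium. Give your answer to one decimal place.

7.4

Least-cost separating signal: a* solves 62 = 96 − 14.9·a*, so a* = (96 − 62)/14.9 ≈ 2.2819.
High-quality type's separating payoff: 96 − 4.8 × a* = 96 − 4.8 × (96 − 62)/14.9 = 96 − 163.2/14.9 ≈ 85.047.
Pooling payoff: 0.46 × 96 + 0.54 × 62 = 77.64.
Difference: 85.047 − 77.64 = 7.407, i.e. 7.4 to one decimal place.
The high-quality type prefers to separate.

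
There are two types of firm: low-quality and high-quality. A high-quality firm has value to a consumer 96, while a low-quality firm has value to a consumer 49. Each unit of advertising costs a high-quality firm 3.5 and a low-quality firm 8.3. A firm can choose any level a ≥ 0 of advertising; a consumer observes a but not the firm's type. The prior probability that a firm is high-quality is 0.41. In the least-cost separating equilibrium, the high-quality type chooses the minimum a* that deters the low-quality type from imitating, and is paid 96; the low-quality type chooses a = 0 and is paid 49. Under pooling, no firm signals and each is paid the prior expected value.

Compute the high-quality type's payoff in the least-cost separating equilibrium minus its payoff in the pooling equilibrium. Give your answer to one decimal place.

7.9

Least-cost separating signal: a* solves 49 = 96 − 8.3·a*, so a* = (96 − 49)/8.3 ≈ 5.6627.
High-quality type's separating payoff: 96 − 3.5 × a* = 96 − 3.5 × (96 − 49)/8.3 = 96 − 164.5/8.3 ≈ 76.181.
Pooling payoff: 0.41 × 96 + 0.59 × 49 = 68.27.
Difference: 76.181 − 68.27 = 7.911, i.e. 7.9 to one decimal place.
The high-quality type prefers to separate.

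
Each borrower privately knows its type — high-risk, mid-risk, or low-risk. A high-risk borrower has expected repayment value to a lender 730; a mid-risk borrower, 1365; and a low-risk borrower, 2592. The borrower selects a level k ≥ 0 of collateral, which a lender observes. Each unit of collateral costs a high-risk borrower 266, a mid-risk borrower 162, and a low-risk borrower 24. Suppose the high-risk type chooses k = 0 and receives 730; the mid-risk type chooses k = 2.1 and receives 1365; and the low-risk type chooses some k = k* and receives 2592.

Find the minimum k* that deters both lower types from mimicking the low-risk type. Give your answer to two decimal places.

9.67

Mid-risk type (on-path payoff 1365 − 162×2.1 = 1024.8) won't mimic when 1024.8 ≥ 2592 − 162·k*, i.e. k* ≥ 9.67.
High-risk type (on-path payoff 730) won't mimic when 730 ≥ 2592 − 266·k*, i.e. k* ≥ 7.00.
Both must hold, so k* = max(7.00, 9.67) = 9.67. The mid-risk type's constraint binds.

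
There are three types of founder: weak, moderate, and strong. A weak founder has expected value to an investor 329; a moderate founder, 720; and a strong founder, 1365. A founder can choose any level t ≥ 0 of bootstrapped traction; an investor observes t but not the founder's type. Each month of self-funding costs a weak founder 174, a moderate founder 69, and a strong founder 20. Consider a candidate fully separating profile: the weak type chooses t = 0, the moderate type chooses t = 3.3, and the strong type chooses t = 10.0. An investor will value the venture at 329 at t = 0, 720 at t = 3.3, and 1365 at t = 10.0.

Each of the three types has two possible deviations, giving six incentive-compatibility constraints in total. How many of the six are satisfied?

Moderate (own payoff 720 − 69×3.3 = 492.3): to t=0 gives 329 → no gain ✓; to t=10.0 gives 1365 − 69×10.0 = 675 → profitable ✗.
Weak (own payoff 329): to t=3.3 gives 720 − 174×3.3 = 145.8 → no gain ✓; to t=10.0 gives 1365 − 174×10.0 = -375 → no gain ✓.
Strong (own payoff 1365 − 20×10.0 = 1165): to t=0 gives 329 → no gain ✓; to t=3.3 gives 720 − 20×3.3 = 654 → no gain ✓.
5 of the 6 constraints hold; not an equilibrium.

5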